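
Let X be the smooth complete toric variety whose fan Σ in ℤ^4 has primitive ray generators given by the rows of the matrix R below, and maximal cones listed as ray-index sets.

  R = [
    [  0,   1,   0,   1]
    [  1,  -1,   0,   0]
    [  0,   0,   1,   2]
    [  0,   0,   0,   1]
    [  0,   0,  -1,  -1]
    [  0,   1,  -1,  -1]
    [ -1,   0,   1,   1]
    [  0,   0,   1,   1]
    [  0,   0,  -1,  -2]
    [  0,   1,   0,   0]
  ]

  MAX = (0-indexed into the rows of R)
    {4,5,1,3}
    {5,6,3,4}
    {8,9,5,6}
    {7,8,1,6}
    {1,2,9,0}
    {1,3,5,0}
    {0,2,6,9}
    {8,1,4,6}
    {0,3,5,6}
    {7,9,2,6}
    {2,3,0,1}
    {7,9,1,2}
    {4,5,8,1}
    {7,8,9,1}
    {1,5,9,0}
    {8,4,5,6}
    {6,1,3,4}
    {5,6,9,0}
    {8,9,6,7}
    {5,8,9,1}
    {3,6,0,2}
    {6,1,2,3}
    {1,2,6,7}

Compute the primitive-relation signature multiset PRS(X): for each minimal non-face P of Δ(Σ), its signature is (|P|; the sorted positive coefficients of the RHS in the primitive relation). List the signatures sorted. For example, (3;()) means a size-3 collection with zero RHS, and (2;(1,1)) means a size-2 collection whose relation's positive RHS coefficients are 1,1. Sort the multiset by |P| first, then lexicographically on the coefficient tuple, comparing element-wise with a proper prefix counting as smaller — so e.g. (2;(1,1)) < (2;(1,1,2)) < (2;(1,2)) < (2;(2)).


Δ(Σ) — 10 vertices, 15 min non-faces:

  P = {2,8}:  v_{2} + v_{8} = 0  so sig = (2;())
  P = {4,7}:  v_{4} + v_{7} = 0  so sig = (2;())
  P = {0,8}:  v_{0} + v_{8} = v_{5}  so sig = (2;(1))
  P = {2,4}:  v_{2} + v_{4} = v_{3}  so sig = (2;(1))
  P = {2,5}:  v_{2} + v_{5} = v_{0}  so sig = (2;(1))
  P = {3,7}:  v_{3} + v_{7} = v_{2}  so sig = (2;(1))
  P = {3,8}:  v_{3} + v_{8} = v_{4}  so sig = (2;(1))
  P = {3,9}:  v_{3} + v_{9} = v_{0}  so sig = (2;(1))
  P = {4,9}:  v_{4} + v_{9} = v_{5}  so sig = (2;(1))
  P = {5,7}:  v_{5} + v_{7} = v_{9}  so sig = (2;(1))
  P = {0,4}:  v_{0} + v_{4} = v_{3} + v_{5}  so sig = (2;(1,1))
  P = {0,7}:  v_{0} + v_{7} = v_{2} + v_{9}  so sig = (2;(1,1))
  P = {1,5,6}:  v_{1} + v_{5} + v_{6} = 0  so sig = (3;())
  P = {0,1,6}:  v_{0} + v_{1} + v_{6} = v_{2}  so sig = (3;(1))
  P = {1,6,9}:  v_{1} + v_{6} + v_{9} = v_{7}  so sig = (3;(1))

Sorted signature multiset PRS(X):
[(2;()), (2;()), (2;(1)), (2;(1)), (2;(1)), (2;(1)), (2;(1)), (2;(1)), (2;(1)), (2;(1)), (2;(1,1)), (2;(1,1)), (3;()), (3;(1)), (3;(1))]


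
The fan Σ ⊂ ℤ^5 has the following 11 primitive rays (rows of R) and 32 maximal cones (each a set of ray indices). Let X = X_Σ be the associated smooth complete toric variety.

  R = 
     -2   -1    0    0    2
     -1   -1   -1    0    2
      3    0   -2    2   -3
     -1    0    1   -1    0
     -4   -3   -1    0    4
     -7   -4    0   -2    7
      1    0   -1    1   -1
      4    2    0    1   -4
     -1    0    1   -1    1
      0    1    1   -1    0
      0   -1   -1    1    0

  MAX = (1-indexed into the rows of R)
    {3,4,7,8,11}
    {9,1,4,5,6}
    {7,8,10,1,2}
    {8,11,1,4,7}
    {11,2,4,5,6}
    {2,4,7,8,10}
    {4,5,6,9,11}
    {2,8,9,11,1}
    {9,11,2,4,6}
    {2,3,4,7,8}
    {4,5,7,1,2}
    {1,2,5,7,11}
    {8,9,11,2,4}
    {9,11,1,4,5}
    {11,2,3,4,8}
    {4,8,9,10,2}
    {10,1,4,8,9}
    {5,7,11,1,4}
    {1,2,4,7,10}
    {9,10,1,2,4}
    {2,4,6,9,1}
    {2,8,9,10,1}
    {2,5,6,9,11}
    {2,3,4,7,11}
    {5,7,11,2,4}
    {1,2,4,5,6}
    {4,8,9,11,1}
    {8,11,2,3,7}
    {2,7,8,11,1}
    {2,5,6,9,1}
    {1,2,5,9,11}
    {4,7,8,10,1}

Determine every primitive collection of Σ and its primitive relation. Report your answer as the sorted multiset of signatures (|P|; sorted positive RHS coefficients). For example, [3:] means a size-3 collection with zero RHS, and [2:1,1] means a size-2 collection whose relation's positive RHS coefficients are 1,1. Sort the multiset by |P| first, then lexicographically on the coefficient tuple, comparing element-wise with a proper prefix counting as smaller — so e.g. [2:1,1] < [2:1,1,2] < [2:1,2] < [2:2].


17 minimal non-faces of Δ(Σ) (on 11 rays):

  P={7,9}:  v_{7} + v_{9} = 0  →  sig = [2:]
  P={10,11}:  v_{10} + v_{11} = 0  →  sig = [2:]
  P={5,8}:  v_{5} + v_{8} = v_{11}  →  sig = [2:1]
  P={1,3}:  v_{1} + v_{3} = v_{7} + v_{11}  →  sig = [2:1,1]
  P={5,10}:  v_{5} + v_{10} = v_{1} + v_{2} + v_{4}  →  sig = [2:1,1,1]
  P={6,7}:  v_{6} + v_{7} = v_{2} + v_{4} + v_{5}  →  sig = [2:1,1,1]
  P={3,9}:  v_{3} + v_{9} = v_{2} + v_{4} + v_{8} + v_{11}  →  sig = [2:1,1,1,1]
  P={3,10}:  v_{3} + v_{10} = v_{2} + v_{4} + v_{7} + v_{8}  →  sig = [2:1,1,1,1]
  P={6,8}:  v_{6} + v_{8} = v_{2} + v_{4} + v_{9} + v_{11}  →  sig = [2:1,1,1,1]
  P={3,5}:  v_{3} + v_{5} = v_{2} + v_{4} + v_{7} + 2·v_{11}  →  sig = [2:1,1,1,2]
  P={6,10}:  v_{6} + v_{10} = v_{1} + 2·v_{2} + 2·v_{4} + v_{9}  →  sig = [2:1,1,2,2]
  P={3,6}:  v_{3} + v_{6} = 2·v_{2} + 2·v_{4} + 2·v_{11}  →  sig = [2:2,2,2]
  P={1,6,11}:  v_{1} + v_{6} + v_{11} = 2·v_{5} + v_{9}  →  sig = [3:1,2]
  P={1,2,4,8}:  v_{1} + v_{2} + v_{4} + v_{8} = 0  →  sig = [4:]
  P={1,2,4,11}:  v_{1} + v_{2} + v_{4} + v_{11} = v_{5}  →  sig = [4:1]
  P={2,4,5,9}:  v_{2} + v_{4} + v_{5} + v_{9} = v_{6}  →  sig = [4:1]
  P={2,4,7,8,11}:  v_{2} + v_{4} + v_{7} + v_{8} + v_{11} = v_{3}  →  sig = [5:1]

so the primitive-relation signature multiset is
    |P|=2: 12 collections, coeffs (), (), (1), (1,1), (1,1,1), (1,1,1), (1,1,1,1), (1,1,1,1), (1,1,1,1), (1,1,1,2), (1,1,2,2), (2,2,2)
    |P|=3: 1 collection, coeffs (1,2)
    |P|=4: 3 collections, coeffs (), (1), (1)
    |P|=5: 1 collection, coeffs (1)


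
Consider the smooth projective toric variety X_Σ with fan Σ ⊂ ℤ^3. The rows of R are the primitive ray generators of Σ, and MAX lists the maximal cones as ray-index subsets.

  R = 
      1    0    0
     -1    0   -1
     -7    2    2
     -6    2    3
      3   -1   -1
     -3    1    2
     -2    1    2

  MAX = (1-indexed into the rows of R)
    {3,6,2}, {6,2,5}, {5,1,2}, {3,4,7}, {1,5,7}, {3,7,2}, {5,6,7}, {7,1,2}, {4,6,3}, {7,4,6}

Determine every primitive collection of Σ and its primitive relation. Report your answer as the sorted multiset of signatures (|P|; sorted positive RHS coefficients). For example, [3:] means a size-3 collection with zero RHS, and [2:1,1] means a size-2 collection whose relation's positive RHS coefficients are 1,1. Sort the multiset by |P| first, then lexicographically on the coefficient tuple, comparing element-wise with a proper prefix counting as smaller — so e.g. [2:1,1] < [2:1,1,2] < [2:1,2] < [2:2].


9 minimal non-faces of Δ(Σ) (on 7 rays):

  P = {1,6}:  v_{1} + v_{6} = v_{7} ; sig = [2:1]
  P = {2,4}:  v_{2} + v_{4} = v_{3} ; sig = [2:1]
  P = {4,5}:  v_{4} + v_{5} = v_{6} ; sig = [2:1]
  P = {3,5}:  v_{3} + v_{5} = v_{2} + v_{6} ; sig = [2:1,1]
  P = {1,4}:  v_{1} + v_{4} = v_{2} + 2·v_{7} ; sig = [2:1,2]
  P = {1,3}:  v_{1} + v_{3} = 2·v_{2} + 2·v_{7} ; sig = [2:2,2]
  P = {2,5,7}:  v_{2} + v_{5} + v_{7} = 0 ; sig = [3:]
  P = {2,6,7}:  v_{2} + v_{6} + v_{7} = v_{4} ; sig = [3:1]
  P = {3,6,7}:  v_{3} + v_{6} + v_{7} = 2·v_{4} ; sig = [3:2]

Sorted signature multiset PRS(X):
    [2:1]
    [2:1]
    [2:1]
    [2:1,1]
    [2:1,2]
    [2:2,2]
    [3:]
    [3:1]
    [3:2]


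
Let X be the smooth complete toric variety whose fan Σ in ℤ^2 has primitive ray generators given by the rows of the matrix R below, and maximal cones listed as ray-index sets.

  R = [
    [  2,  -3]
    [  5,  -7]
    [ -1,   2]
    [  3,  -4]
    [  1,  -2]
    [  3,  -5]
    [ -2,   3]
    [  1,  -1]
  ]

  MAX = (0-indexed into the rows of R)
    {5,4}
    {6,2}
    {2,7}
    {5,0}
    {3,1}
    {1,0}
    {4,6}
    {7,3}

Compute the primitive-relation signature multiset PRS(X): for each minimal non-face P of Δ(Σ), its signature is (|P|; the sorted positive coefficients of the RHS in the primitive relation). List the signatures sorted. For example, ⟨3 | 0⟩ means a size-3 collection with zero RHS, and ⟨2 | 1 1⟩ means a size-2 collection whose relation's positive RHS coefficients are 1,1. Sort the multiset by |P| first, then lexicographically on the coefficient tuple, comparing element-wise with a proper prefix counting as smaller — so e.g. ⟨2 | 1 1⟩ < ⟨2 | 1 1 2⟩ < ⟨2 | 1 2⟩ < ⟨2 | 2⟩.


Σ has 20 primitive collections:

  P = {0,6}:  v_{0} + v_{6} = 0  ⟹  sig = ⟨2 | 0⟩
  P = {2,4}:  v_{2} + v_{4} = 0  ⟹  sig = ⟨2 | 0⟩
  P = {0,2}:  v_{0} + v_{2} = v_{7}  ⟹  sig = ⟨2 | 1⟩
  P = {0,3}:  v_{0} + v_{3} = v_{1}  ⟹  sig = ⟨2 | 1⟩
  P = {0,4}:  v_{0} + v_{4} = v_{5}  ⟹  sig = ⟨2 | 1⟩
  P = {0,7}:  v_{0} + v_{7} = v_{3}  ⟹  sig = ⟨2 | 1⟩
  P = {1,6}:  v_{1} + v_{6} = v_{3}  ⟹  sig = ⟨2 | 1⟩
  P = {2,5}:  v_{2} + v_{5} = v_{0}  ⟹  sig = ⟨2 | 1⟩
  P = {3,6}:  v_{3} + v_{6} = v_{7}  ⟹  sig = ⟨2 | 1⟩
  P = {4,7}:  v_{4} + v_{7} = v_{0}  ⟹  sig = ⟨2 | 1⟩
  P = {5,6}:  v_{5} + v_{6} = v_{4}  ⟹  sig = ⟨2 | 1⟩
  P = {6,7}:  v_{6} + v_{7} = v_{2}  ⟹  sig = ⟨2 | 1⟩
  P = {1,2}:  v_{1} + v_{2} = v_{3} + v_{7}  ⟹  sig = ⟨2 | 1 1⟩
  P = {1,7}:  v_{1} + v_{7} = 2·v_{3}  ⟹  sig = ⟨2 | 2⟩
  P = {2,3}:  v_{2} + v_{3} = 2·v_{7}  ⟹  sig = ⟨2 | 2⟩
  P = {3,4}:  v_{3} + v_{4} = 2·v_{0}  ⟹  sig = ⟨2 | 2⟩
  P = {5,7}:  v_{5} + v_{7} = 2·v_{0}  ⟹  sig = ⟨2 | 2⟩
  P = {1,4}:  v_{1} + v_{4} = 3·v_{0}  ⟹  sig = ⟨2 | 3⟩
  P = {3,5}:  v_{3} + v_{5} = 3·v_{0}  ⟹  sig = ⟨2 | 3⟩
  P = {1,5}:  v_{1} + v_{5} = 4·v_{0}  ⟹  sig = ⟨2 | 4⟩

Hence PRS(X_Σ) =
    ⟨2 | 0⟩
    ⟨2 | 0⟩
    ⟨2 | 1⟩
    ⟨2 | 1⟩
    ⟨2 | 1⟩
    ⟨2 | 1⟩
    ⟨2 | 1⟩
    ⟨2 | 1⟩
    ⟨2 | 1⟩
    ⟨2 | 1⟩
    ⟨2 | 1⟩
    ⟨2 | 1⟩
    ⟨2 | 1 1⟩
    ⟨2 | 2⟩
    ⟨2 | 2⟩
    ⟨2 | 2⟩
    ⟨2 | 2⟩
    ⟨2 | 3⟩
    ⟨2 | 3⟩
    ⟨2 | 4⟩


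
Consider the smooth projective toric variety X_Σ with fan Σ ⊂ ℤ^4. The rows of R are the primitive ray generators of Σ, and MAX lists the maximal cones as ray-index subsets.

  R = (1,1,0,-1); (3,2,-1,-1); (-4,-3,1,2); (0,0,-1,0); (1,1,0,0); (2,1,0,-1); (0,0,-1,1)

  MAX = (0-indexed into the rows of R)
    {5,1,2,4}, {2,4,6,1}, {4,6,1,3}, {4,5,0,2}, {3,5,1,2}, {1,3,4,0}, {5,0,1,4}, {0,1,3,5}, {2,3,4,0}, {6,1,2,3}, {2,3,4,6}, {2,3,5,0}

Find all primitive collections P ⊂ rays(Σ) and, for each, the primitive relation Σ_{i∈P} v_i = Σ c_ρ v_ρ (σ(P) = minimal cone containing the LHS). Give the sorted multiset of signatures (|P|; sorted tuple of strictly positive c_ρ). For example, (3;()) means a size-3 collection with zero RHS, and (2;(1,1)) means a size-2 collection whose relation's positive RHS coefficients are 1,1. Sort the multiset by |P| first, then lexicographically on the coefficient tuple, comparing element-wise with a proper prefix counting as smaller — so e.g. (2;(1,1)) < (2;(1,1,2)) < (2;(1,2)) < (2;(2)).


Δ(Σ) — 7 vertices, 5 min non-faces:

  P = {0,6}:  v_{0} + v_{6} = v_{3} + v_{4}  →  sig = (2;(1,1))
  P = {5,6}:  v_{5} + v_{6} = 2·v_{1} + v_{2}  →  sig = (2;(1,2))
  P = {0,1,2}:  v_{0} + v_{1} + v_{2} = 0  →  sig = (3;())
  P = {3,4,5}:  v_{3} + v_{4} + v_{5} = v_{1}  →  sig = (3;(1))
  P = {1,2,3,4}:  v_{1} + v_{2} + v_{3} + v_{4} = v_{6}  →  sig = (4;(1))

Hence PRS(X_Σ) =
    (2;(1,1))
    (2;(1,2))
    (3;())
    (3;(1))
    (4;(1))


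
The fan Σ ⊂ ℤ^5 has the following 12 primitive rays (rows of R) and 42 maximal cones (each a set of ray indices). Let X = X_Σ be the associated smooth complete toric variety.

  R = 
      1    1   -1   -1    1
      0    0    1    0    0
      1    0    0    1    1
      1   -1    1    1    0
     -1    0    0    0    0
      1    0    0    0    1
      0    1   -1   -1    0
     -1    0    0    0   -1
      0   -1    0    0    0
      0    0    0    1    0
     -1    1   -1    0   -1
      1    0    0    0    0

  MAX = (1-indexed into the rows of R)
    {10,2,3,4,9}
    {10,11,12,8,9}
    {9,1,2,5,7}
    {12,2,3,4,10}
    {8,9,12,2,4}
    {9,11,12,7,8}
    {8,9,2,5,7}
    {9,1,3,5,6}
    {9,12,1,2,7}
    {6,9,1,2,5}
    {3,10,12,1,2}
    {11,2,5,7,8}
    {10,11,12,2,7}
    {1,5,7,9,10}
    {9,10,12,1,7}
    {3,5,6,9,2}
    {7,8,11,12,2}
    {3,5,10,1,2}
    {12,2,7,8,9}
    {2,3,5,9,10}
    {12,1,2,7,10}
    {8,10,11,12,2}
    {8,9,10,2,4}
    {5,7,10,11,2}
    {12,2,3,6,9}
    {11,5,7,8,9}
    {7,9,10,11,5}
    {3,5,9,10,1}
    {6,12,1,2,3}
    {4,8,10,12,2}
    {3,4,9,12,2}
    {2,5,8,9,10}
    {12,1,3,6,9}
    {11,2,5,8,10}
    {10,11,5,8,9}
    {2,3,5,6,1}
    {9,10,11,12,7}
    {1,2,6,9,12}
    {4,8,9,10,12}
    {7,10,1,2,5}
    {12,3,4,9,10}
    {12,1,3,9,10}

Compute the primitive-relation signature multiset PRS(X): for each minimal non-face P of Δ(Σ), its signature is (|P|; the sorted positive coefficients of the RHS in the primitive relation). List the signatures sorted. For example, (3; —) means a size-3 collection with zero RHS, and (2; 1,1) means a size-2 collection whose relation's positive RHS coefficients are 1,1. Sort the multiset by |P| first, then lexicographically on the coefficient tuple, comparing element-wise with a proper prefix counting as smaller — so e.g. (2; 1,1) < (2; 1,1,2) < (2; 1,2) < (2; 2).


Minimal non-faces — 21 found among 12 rays, 42 max cones:

  P={5,12}:  v_{5} + v_{12} = 0  ⟹  sig = (2; —)
  P={6,8}:  v_{6} + v_{8} = 0  ⟹  sig = (2; —)
  P={1,8}:  v_{1} + v_{8} = v_{7}  ⟹  sig = (2; 1)
  P={3,8}:  v_{3} + v_{8} = v_{10}  ⟹  sig = (2; 1)
  P={4,7}:  v_{4} + v_{7} = v_{12}  ⟹  sig = (2; 1)
  P={6,7}:  v_{6} + v_{7} = v_{1}  ⟹  sig = (2; 1)
  P={6,10}:  v_{6} + v_{10} = v_{3}  ⟹  sig = (2; 1)
  P={1,4}:  v_{1} + v_{4} = v_{6} + v_{12}  ⟹  sig = (2; 1,1)
  P={3,7}:  v_{3} + v_{7} = v_{1} + v_{10}  ⟹  sig = (2; 1,1)
  P={6,11}:  v_{6} + v_{11} = v_{7} + v_{10}  ⟹  sig = (2; 1,1)
  P={4,5}:  v_{4} + v_{5} = v_{2} + v_{9} + v_{10}  ⟹  sig = (2; 1,1,1)
  P={4,11}:  v_{4} + v_{11} = v_{8} + v_{10} + v_{12}  ⟹  sig = (2; 1,1,1)
  P={4,6}:  v_{4} + v_{6} = v_{2} + v_{3} + v_{9} + v_{12}  ⟹  sig = (2; 1,1,1,1)
  P={1,11}:  v_{1} + v_{11} = 2·v_{7} + v_{10}  ⟹  sig = (2; 1,2)
  P={3,11}:  v_{3} + v_{11} = v_{7} + 2·v_{10}  ⟹  sig = (2; 1,2)
  P={2,9,11}:  v_{2} + v_{9} + v_{11} = v_{8}  ⟹  sig = (3; 1)
  P={7,8,10}:  v_{7} + v_{8} + v_{10} = v_{11}  ⟹  sig = (3; 1)
  P={2,7,9,10}:  v_{2} + v_{7} + v_{9} + v_{10} = 0  ⟹  sig = (4; —)
  P={1,2,9,10}:  v_{1} + v_{2} + v_{9} + v_{10} = v_{6}  ⟹  sig = (4; 1)
  P={2,9,10,12}:  v_{2} + v_{9} + v_{10} + v_{12} = v_{4}  ⟹  sig = (4; 1)
  P={1,2,3,9}:  v_{1} + v_{2} + v_{3} + v_{9} = 2·v_{6}  ⟹  sig = (4; 2)

Sorted signature multiset PRS(X):
{ (2; —) ×2,  (2; 1) ×5,  (2; 1,1) ×3,  (2; 1,1,1) ×2,  (2; 1,1,1,1),  (2; 1,2) ×2,  (3; 1) ×2,  (4; —),  (4; 1) ×2,  (4; 2) }


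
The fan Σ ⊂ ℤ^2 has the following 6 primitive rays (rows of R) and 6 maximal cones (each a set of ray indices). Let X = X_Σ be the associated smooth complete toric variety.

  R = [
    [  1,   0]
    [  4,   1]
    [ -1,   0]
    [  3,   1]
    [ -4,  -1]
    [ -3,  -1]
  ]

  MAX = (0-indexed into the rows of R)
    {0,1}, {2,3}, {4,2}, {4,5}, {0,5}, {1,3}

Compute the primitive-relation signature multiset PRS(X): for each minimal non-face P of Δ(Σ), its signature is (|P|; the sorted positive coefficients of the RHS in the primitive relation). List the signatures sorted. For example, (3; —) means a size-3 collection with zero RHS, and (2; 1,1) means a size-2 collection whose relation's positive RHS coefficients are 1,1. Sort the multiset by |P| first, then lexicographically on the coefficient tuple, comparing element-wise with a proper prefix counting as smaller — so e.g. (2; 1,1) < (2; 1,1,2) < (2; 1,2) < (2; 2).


Minimal non-faces — 9 found among 6 rays, 6 max cones:

  • {0,2}:  v_{0} + v_{2} = 0  →  sig = (2; —)
  • {1,4}:  v_{1} + v_{4} = 0  →  sig = (2; —)
  • {3,5}:  v_{3} + v_{5} = 0  →  sig = (2; —)
  • {0,3}:  v_{0} + v_{3} = v_{1}  →  sig = (2; 1)
  • {0,4}:  v_{0} + v_{4} = v_{5}  →  sig = (2; 1)
  • {1,2}:  v_{1} + v_{2} = v_{3}  →  sig = (2; 1)
  • {1,5}:  v_{1} + v_{5} = v_{0}  →  sig = (2; 1)
  • {2,5}:  v_{2} + v_{5} = v_{4}  →  sig = (2; 1)
  • {3,4}:  v_{3} + v_{4} = v_{2}  →  sig = (2; 1)

Hence PRS(X_Σ) =
[(2; —), (2; —), (2; —), (2; 1), (2; 1), (2; 1), (2; 1), (2; 1), (2; 1)]


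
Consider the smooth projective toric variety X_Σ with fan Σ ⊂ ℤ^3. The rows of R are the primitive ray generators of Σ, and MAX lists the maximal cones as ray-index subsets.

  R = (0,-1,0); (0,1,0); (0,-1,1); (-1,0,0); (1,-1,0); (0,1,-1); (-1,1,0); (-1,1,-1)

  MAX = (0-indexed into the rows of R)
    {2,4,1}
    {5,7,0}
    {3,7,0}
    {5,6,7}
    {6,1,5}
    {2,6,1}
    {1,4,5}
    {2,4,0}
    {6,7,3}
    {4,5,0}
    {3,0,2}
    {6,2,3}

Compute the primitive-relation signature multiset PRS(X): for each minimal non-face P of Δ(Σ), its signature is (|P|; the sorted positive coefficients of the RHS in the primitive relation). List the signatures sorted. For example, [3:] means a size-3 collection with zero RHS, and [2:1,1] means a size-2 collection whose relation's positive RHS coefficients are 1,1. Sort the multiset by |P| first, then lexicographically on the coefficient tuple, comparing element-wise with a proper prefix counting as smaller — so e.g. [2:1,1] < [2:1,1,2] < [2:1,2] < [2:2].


10 minimal non-faces of Δ(Σ) (on 8 rays):

  • {0,1}:  v_{0} + v_{1} = 0 — sig = [2:]
  • {2,5}:  v_{2} + v_{5} = 0 — sig = [2:]
  • {4,6}:  v_{4} + v_{6} = 0 — sig = [2:]
  • {0,6}:  v_{0} + v_{6} = v_{3} — sig = [2:1]
  • {1,3}:  v_{1} + v_{3} = v_{6} — sig = [2:1]
  • {2,7}:  v_{2} + v_{7} = v_{3} — sig = [2:1]
  • {3,4}:  v_{3} + v_{4} = v_{0} — sig = [2:1]
  • {3,5}:  v_{3} + v_{5} = v_{7} — sig = [2:1]
  • {1,7}:  v_{1} + v_{7} = v_{5} + v_{6} — sig = [2:1,1]
  • {4,7}:  v_{4} + v_{7} = v_{0} + v_{5} — sig = [2:1,1]

Signatures (|P|; sorted positive RHS coefficients), sorted:
    [2:]
    [2:]
    [2:]
    [2:1]
    [2:1]
    [2:1]
    [2:1]
    [2:1]
    [2:1,1]
    [2:1,1]


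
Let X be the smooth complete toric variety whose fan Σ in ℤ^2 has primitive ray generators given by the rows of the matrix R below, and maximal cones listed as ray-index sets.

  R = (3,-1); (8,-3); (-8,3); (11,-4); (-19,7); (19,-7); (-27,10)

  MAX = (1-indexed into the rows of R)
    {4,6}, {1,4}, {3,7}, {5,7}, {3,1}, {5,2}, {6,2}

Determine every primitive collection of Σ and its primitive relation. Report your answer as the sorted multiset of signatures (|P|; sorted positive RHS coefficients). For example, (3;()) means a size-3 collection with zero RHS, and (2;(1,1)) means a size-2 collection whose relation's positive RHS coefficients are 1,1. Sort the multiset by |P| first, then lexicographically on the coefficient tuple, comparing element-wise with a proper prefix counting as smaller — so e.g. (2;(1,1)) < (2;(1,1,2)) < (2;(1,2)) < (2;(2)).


|primitive collections| = 14. Relations:

  P={2,3}:  v_{2} + v_{3} = 0  so sig = (2;())
  P={5,6}:  v_{5} + v_{6} = 0  so sig = (2;())
  P={1,2}:  v_{1} + v_{2} = v_{4}  so sig = (2;(1))
  P={2,4}:  v_{2} + v_{4} = v_{6}  so sig = (2;(1))
  P={2,7}:  v_{2} + v_{7} = v_{5}  so sig = (2;(1))
  P={3,4}:  v_{3} + v_{4} = v_{1}  so sig = (2;(1))
  P={3,5}:  v_{3} + v_{5} = v_{7}  so sig = (2;(1))
  P={3,6}:  v_{3} + v_{6} = v_{4}  so sig = (2;(1))
  P={4,5}:  v_{4} + v_{5} = v_{3}  so sig = (2;(1))
  P={6,7}:  v_{6} + v_{7} = v_{3}  so sig = (2;(1))
  P={1,5}:  v_{1} + v_{5} = 2·v_{3}  so sig = (2;(2))
  P={1,6}:  v_{1} + v_{6} = 2·v_{4}  so sig = (2;(2))
  P={4,7}:  v_{4} + v_{7} = 2·v_{3}  so sig = (2;(2))
  P={1,7}:  v_{1} + v_{7} = 3·v_{3}  so sig = (2;(3))

Hence PRS(X_Σ) =
    (2;())
    (2;())
    (2;(1))
    (2;(1))
    (2;(1))
    (2;(1))
    (2;(1))
    (2;(1))
    (2;(1))
    (2;(1))
    (2;(2))
    (2;(2))
    (2;(2))
    (2;(3))


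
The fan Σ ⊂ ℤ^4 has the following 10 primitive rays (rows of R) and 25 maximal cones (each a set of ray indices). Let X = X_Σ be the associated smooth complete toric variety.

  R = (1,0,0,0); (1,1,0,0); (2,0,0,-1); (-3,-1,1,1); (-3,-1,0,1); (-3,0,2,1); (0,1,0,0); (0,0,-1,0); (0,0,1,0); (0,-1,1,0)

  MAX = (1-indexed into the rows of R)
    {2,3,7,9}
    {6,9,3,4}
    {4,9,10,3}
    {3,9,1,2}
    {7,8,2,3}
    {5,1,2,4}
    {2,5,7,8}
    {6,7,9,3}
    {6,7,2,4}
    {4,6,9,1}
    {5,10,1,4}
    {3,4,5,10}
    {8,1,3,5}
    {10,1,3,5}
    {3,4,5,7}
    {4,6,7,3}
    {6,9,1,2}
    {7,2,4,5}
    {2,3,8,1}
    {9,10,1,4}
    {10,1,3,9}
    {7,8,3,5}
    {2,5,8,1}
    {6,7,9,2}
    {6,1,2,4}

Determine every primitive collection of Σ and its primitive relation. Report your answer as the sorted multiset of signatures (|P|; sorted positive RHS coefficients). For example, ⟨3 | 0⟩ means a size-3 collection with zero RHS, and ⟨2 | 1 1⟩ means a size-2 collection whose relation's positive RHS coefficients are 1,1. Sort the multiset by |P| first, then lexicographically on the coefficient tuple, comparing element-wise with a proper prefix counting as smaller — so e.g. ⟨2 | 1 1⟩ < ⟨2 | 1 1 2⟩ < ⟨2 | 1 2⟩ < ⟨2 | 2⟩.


|primitive collections| = 17. Relations:

  • {8,9}:  v_{8} + v_{9} = 0  ⇒ sig = ⟨2 | 0⟩
  • {1,7}:  v_{1} + v_{7} = v_{2}  ⇒ sig = ⟨2 | 1⟩
  • {4,8}:  v_{4} + v_{8} = v_{5}  ⇒ sig = ⟨2 | 1⟩
  • {5,9}:  v_{5} + v_{9} = v_{4}  ⇒ sig = ⟨2 | 1⟩
  • {7,10}:  v_{7} + v_{10} = v_{9}  ⇒ sig = ⟨2 | 1⟩
  • {2,10}:  v_{2} + v_{10} = v_{1} + v_{9}  ⇒ sig = ⟨2 | 1 1⟩
  • {6,8}:  v_{6} + v_{8} = v_{4} + v_{7}  ⇒ sig = ⟨2 | 1 1⟩
  • {8,10}:  v_{8} + v_{10} = v_{1} + v_{3} + v_{5}  ⇒ sig = ⟨2 | 1 1 1⟩
  • {5,6}:  v_{5} + v_{6} = 2·v_{4} + v_{7}  ⇒ sig = ⟨2 | 1 2⟩
  • {6,10}:  v_{6} + v_{10} = v_{4} + 2·v_{9}  ⇒ sig = ⟨2 | 1 2⟩
  • {2,3,5}:  v_{2} + v_{3} + v_{5} = 0  ⇒ sig = ⟨3 | 0⟩
  • {1,3,4}:  v_{1} + v_{3} + v_{4} = v_{10}  ⇒ sig = ⟨3 | 1⟩
  • {2,3,4}:  v_{2} + v_{3} + v_{4} = v_{9}  ⇒ sig = ⟨3 | 1⟩
  • {4,7,9}:  v_{4} + v_{7} + v_{9} = v_{6}  ⇒ sig = ⟨3 | 1⟩
  • {2,4,9}:  v_{2} + v_{4} + v_{9} = v_{1} + v_{6}  ⇒ sig = ⟨3 | 1 1⟩
  • {2,3,6}:  v_{2} + v_{3} + v_{6} = v_{7} + 2·v_{9}  ⇒ sig = ⟨3 | 1 2⟩
  • {1,3,6}:  v_{1} + v_{3} + v_{6} = 2·v_{9}  ⇒ sig = ⟨3 | 2⟩

so the primitive-relation signature multiset is
    |P|=2: 10 collections, coeffs (), (1), (1), (1), (1), (1,1), (1,1), (1,1,1), (1,2), (1,2)
    |P|=3: 7 collections, coeffs (), (1), (1), (1), (1,1), (1,2), (2)


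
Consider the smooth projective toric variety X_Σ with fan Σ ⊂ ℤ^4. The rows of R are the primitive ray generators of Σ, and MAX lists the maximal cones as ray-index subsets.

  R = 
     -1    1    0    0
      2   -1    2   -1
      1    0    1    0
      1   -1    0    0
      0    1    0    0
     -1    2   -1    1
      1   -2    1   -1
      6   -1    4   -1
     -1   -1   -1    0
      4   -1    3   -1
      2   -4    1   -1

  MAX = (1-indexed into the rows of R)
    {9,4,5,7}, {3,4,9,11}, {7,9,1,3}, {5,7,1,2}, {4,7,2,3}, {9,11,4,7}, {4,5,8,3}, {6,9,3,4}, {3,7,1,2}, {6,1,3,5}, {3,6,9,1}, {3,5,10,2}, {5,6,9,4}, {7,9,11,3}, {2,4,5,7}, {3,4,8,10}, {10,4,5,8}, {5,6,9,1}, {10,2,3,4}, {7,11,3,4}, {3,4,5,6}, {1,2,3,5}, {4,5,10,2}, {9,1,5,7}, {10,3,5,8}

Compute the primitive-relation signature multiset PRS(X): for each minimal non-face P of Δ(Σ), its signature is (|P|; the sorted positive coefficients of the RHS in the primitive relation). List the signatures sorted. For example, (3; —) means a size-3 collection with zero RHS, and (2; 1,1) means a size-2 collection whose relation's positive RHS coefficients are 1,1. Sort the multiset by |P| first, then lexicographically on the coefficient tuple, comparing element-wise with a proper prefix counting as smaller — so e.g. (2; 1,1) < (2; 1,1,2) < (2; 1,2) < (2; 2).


Minimal non-faces — 24 found among 11 rays, 25 max cones:

  P = {1,4}:  v_{1} + v_{4} = 0 — sig = (2; —)
  P = {6,7}:  v_{6} + v_{7} = 0 — sig = (2; —)
  P = {2,9}:  v_{2} + v_{9} = v_{7} — sig = (2; 1)
  P = {2,6}:  v_{2} + v_{6} = v_{3} + v_{5} — sig = (2; 1,1)
  P = {5,11}:  v_{5} + v_{11} = v_{4} + v_{7} — sig = (2; 1,1)
  P = {8,9}:  v_{8} + v_{9} = v_{4} + v_{10} — sig = (2; 1,1)
  P = {9,10}:  v_{9} + v_{10} = v_{2} + v_{4} — sig = (2; 1,1)
  P = {1,8}:  v_{1} + v_{8} = v_{3} + v_{5} + v_{10} — sig = (2; 1,1,1)
  P = {1,10}:  v_{1} + v_{10} = v_{2} + v_{3} + v_{5} — sig = (2; 1,1,1)
  P = {1,11}:  v_{1} + v_{11} = v_{3} + v_{7} + v_{9} — sig = (2; 1,1,1)
  P = {6,11}:  v_{6} + v_{11} = v_{3} + v_{4} + v_{9} — sig = (2; 1,1,1)
  P = {7,8}:  v_{7} + v_{8} = v_{2} + v_{4} + v_{10} — sig = (2; 1,1,1)
  P = {10,11}:  v_{10} + v_{11} = v_{2} + v_{3} + 2·v_{4} + v_{7} — sig = (2; 1,1,1,2)
  P = {2,11}:  v_{2} + v_{11} = v_{3} + v_{4} + 2·v_{7} — sig = (2; 1,1,2)
  P = {7,10}:  v_{7} + v_{10} = 2·v_{2} + v_{4} — sig = (2; 1,2)
  P = {6,10}:  v_{6} + v_{10} = 2·v_{3} + v_{4} + 2·v_{5} — sig = (2; 1,2,2)
  P = {8,11}:  v_{8} + v_{11} = 2·v_{2} + v_{3} + 3·v_{4} — sig = (2; 1,2,3)
  P = {2,8}:  v_{2} + v_{8} = 2·v_{10} — sig = (2; 2)
  P = {6,8}:  v_{6} + v_{8} = 3·v_{3} + 2·v_{4} + 3·v_{5} — sig = (2; 2,3,3)
  P = {3,5,9}:  v_{3} + v_{5} + v_{9} = 0 — sig = (3; —)
  P = {3,5,7}:  v_{3} + v_{5} + v_{7} = v_{2} — sig = (3; 1)
  P = {2,3,4,5}:  v_{2} + v_{3} + v_{4} + v_{5} = v_{10} — sig = (4; 1)
  P = {3,4,5,10}:  v_{3} + v_{4} + v_{5} + v_{10} = v_{8} — sig = (4; 1)
  P = {3,4,7,9}:  v_{3} + v_{4} + v_{7} + v_{9} = v_{11} — sig = (4; 1)

Sorted signature multiset PRS(X):
    |P|=2: 19 collections, coeffs (), (), (1), (1,1), (1,1), (1,1), (1,1), (1,1,1), (1,1,1), (1,1,1), (1,1,1), (1,1,1), (1,1,1,2), (1,1,2), (1,2), (1,2,2), (1,2,3), (2), (2,3,3)
    |P|=3: 2 collections, coeffs (), (1)
    |P|=4: 3 collections, coeffs (1), (1), (1)


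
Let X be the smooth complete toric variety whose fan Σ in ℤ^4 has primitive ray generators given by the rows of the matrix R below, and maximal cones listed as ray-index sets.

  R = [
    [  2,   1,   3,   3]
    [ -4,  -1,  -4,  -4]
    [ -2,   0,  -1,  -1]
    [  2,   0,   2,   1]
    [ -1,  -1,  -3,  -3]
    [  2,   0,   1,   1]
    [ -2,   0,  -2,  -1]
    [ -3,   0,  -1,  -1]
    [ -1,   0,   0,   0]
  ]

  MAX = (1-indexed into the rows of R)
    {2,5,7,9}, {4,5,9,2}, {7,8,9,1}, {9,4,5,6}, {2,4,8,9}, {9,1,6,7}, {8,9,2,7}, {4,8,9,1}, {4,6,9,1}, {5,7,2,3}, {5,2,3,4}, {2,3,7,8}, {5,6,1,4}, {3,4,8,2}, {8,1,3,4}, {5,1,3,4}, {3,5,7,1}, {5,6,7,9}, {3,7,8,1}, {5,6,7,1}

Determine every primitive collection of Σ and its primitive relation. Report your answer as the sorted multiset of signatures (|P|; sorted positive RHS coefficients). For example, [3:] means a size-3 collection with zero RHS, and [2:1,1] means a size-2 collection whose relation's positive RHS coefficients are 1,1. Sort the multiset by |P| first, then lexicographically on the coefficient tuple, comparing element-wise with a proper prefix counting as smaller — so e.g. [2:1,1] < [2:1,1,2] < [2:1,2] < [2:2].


Σ has 8 primitive collections:

  • {3,6}:  v_{3} + v_{6} = 0  ⇒ sig = [2:]
  • {4,7}:  v_{4} + v_{7} = 0  ⇒ sig = [2:]
  • {1,2}:  v_{1} + v_{2} = v_{3}  ⇒ sig = [2:1]
  • {3,9}:  v_{3} + v_{9} = v_{8}  ⇒ sig = [2:1]
  • {5,8}:  v_{5} + v_{8} = v_{2}  ⇒ sig = [2:1]
  • {6,8}:  v_{6} + v_{8} = v_{9}  ⇒ sig = [2:1]
  • {2,6}:  v_{2} + v_{6} = v_{5} + v_{9}  ⇒ sig = [2:1,1]
  • {1,5,9}:  v_{1} + v_{5} + v_{9} = 0  ⇒ sig = [3:]

so the primitive-relation signature multiset is
    [2:]
    [2:]
    [2:1]
    [2:1]
    [2:1]
    [2:1]
    [2:1,1]
    [3:]


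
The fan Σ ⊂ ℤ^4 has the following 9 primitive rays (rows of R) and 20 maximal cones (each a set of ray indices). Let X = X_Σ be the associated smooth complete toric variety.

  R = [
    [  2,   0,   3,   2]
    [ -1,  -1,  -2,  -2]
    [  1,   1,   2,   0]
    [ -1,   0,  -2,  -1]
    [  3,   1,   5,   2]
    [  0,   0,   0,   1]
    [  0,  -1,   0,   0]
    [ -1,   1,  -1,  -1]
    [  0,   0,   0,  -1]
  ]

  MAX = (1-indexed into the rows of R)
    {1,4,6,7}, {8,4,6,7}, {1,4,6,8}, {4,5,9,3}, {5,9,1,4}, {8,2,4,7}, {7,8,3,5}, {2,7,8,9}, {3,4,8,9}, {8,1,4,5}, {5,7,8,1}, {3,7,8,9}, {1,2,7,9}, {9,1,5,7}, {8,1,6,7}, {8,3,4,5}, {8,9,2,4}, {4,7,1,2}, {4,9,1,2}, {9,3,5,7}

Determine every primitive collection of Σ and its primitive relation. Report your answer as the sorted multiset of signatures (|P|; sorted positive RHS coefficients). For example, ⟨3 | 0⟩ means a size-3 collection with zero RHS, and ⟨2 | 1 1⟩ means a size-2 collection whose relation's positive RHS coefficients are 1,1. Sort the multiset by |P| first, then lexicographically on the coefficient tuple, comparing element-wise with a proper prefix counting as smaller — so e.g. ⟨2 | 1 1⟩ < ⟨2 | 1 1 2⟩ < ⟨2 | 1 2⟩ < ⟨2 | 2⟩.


The 14 primitive collections of Σ (r=9, n=4):

  P={6,9}:  v_{6} + v_{9} = 0  ⇒ sig = ⟨2 | 0⟩
  P={1,3}:  v_{1} + v_{3} = v_{5}  ⇒ sig = ⟨2 | 1⟩
  P={2,6}:  v_{2} + v_{6} = v_{4} + v_{7}  ⇒ sig = ⟨2 | 1 1⟩
  P={3,6}:  v_{3} + v_{6} = v_{1} + v_{8}  ⇒ sig = ⟨2 | 1 1⟩
  P={2,5}:  v_{2} + v_{5} = v_{1} + 2·v_{9}  ⇒ sig = ⟨2 | 1 2⟩
  P={5,6}:  v_{5} + v_{6} = 2·v_{1} + v_{8}  ⇒ sig = ⟨2 | 1 2⟩
  P={2,3}:  v_{2} + v_{3} = 2·v_{9}  ⇒ sig = ⟨2 | 2⟩
  P={1,2,8}:  v_{1} + v_{2} + v_{8} = v_{9}  ⇒ sig = ⟨3 | 1⟩
  P={1,8,9}:  v_{1} + v_{8} + v_{9} = v_{3}  ⇒ sig = ⟨3 | 1⟩
  P={3,4,7}:  v_{3} + v_{4} + v_{7} = v_{9}  ⇒ sig = ⟨3 | 1⟩
  P={4,7,9}:  v_{4} + v_{7} + v_{9} = v_{2}  ⇒ sig = ⟨3 | 1⟩
  P={4,5,7}:  v_{4} + v_{5} + v_{7} = v_{1} + v_{9}  ⇒ sig = ⟨3 | 1 1⟩
  P={5,8,9}:  v_{5} + v_{8} + v_{9} = 2·v_{3}  ⇒ sig = ⟨3 | 2⟩
  P={1,4,7,8}:  v_{1} + v_{4} + v_{7} + v_{8} = 0  ⇒ sig = ⟨4 | 0⟩

Signatures (|P|; sorted positive RHS coefficients), sorted:
[⟨2 | 0⟩, ⟨2 | 1⟩, ⟨2 | 1 1⟩, ⟨2 | 1 1⟩, ⟨2 | 1 2⟩, ⟨2 | 1 2⟩, ⟨2 | 2⟩, ⟨3 | 1⟩, ⟨3 | 1⟩, ⟨3 | 1⟩, ⟨3 | 1⟩, ⟨3 | 1 1⟩, ⟨3 | 2⟩, ⟨4 | 0⟩]


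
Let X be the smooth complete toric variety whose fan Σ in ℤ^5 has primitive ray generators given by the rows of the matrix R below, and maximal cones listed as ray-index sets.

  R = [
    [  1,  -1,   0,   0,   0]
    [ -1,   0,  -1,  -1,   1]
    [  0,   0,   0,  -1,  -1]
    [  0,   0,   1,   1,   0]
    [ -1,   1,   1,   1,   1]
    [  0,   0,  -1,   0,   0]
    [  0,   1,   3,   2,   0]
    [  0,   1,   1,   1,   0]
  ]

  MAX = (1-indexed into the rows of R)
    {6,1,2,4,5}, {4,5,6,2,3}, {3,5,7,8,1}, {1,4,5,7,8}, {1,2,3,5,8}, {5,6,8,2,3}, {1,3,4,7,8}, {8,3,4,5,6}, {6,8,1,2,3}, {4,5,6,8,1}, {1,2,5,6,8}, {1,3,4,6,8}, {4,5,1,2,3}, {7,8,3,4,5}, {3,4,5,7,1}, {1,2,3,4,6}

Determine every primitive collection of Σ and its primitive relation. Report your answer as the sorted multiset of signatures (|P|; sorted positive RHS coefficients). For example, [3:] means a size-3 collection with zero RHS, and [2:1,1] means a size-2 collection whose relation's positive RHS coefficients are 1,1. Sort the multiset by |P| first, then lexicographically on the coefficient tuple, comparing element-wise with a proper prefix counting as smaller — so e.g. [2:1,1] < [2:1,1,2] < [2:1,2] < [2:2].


5 minimal non-faces of Δ(Σ) (on 8 rays):

  P = {6,7}:  v_{6} + v_{7} = v_{4} + v_{8} — sig = [2:1,1]
  P = {2,7}:  v_{2} + v_{7} = v_{1} + v_{3} + 2·v_{5} — sig = [2:1,1,2]
  P = {2,4,8}:  v_{2} + v_{4} + v_{8} = v_{5} — sig = [3:1]
  P = {1,3,5,6}:  v_{1} + v_{3} + v_{5} + v_{6} = 0 — sig = [4:]
  P = {1,3,4,5,8}:  v_{1} + v_{3} + v_{4} + v_{5} + v_{8} = v_{7} — sig = [5:1]

Signatures (|P|; sorted positive RHS coefficients), sorted:
{ [2:1,1],  [2:1,1,2],  [3:1],  [4:],  [5:1] }


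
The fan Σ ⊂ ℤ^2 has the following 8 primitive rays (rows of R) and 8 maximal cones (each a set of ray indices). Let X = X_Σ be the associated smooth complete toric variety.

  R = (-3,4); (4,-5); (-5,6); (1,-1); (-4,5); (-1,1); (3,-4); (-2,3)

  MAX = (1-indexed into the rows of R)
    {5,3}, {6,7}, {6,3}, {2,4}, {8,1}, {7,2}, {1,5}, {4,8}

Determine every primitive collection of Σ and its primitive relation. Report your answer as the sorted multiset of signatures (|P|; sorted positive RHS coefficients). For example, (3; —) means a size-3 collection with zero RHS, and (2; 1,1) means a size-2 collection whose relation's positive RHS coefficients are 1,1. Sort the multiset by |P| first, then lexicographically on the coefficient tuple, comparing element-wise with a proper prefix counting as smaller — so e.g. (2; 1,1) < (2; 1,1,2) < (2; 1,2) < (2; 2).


20 collections generate NE(X_Σ); each relation:

  P = {1,7}:  v_{1} + v_{7} = 0  so sig = (2; —)
  P = {2,5}:  v_{2} + v_{5} = 0  so sig = (2; —)
  P = {4,6}:  v_{4} + v_{6} = 0  so sig = (2; —)
  P = {1,2}:  v_{1} + v_{2} = v_{4}  so sig = (2; 1)
  P = {1,4}:  v_{1} + v_{4} = v_{8}  so sig = (2; 1)
  P = {1,6}:  v_{1} + v_{6} = v_{5}  so sig = (2; 1)
  P = {2,3}:  v_{2} + v_{3} = v_{6}  so sig = (2; 1)
  P = {2,6}:  v_{2} + v_{6} = v_{7}  so sig = (2; 1)
  P = {3,4}:  v_{3} + v_{4} = v_{5}  so sig = (2; 1)
  P = {4,5}:  v_{4} + v_{5} = v_{1}  so sig = (2; 1)
  P = {4,7}:  v_{4} + v_{7} = v_{2}  so sig = (2; 1)
  P = {5,6}:  v_{5} + v_{6} = v_{3}  so sig = (2; 1)
  P = {5,7}:  v_{5} + v_{7} = v_{6}  so sig = (2; 1)
  P = {6,8}:  v_{6} + v_{8} = v_{1}  so sig = (2; 1)
  P = {7,8}:  v_{7} + v_{8} = v_{4}  so sig = (2; 1)
  P = {3,8}:  v_{3} + v_{8} = v_{1} + v_{5}  so sig = (2; 1,1)
  P = {1,3}:  v_{1} + v_{3} = 2·v_{5}  so sig = (2; 2)
  P = {2,8}:  v_{2} + v_{8} = 2·v_{4}  so sig = (2; 2)
  P = {3,7}:  v_{3} + v_{7} = 2·v_{6}  so sig = (2; 2)
  P = {5,8}:  v_{5} + v_{8} = 2·v_{1}  so sig = (2; 2)

so the primitive-relation signature multiset is
{ (2; —) ×3,  (2; 1) ×12,  (2; 1,1),  (2; 2) ×4 }


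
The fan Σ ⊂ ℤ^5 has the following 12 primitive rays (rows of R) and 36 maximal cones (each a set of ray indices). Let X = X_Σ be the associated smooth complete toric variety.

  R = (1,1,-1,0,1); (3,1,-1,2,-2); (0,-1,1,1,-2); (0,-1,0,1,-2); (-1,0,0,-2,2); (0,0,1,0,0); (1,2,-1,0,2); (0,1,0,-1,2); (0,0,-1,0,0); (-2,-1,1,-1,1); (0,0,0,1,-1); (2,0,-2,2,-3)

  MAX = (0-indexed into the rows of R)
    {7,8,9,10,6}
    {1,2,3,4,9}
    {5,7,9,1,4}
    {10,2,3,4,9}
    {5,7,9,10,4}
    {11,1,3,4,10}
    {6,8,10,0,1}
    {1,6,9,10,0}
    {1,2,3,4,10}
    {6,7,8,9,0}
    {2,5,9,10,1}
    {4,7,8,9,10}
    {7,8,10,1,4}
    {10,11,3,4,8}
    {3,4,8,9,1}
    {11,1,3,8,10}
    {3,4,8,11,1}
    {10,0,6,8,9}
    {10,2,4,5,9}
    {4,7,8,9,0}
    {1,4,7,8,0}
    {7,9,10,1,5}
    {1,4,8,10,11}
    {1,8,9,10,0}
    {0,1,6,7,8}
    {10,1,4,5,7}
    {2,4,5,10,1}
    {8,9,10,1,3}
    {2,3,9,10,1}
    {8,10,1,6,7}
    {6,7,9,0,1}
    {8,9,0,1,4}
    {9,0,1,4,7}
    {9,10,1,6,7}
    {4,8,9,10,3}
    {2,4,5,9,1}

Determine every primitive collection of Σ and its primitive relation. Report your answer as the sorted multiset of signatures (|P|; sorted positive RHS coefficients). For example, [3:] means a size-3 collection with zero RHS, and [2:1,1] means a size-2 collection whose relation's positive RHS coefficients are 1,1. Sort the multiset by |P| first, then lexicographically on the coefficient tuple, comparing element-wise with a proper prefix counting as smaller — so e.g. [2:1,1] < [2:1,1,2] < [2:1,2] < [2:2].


Minimal non-faces — 24 found among 12 rays, 36 max cones:

  P={3,7}:  v_{3} + v_{7} = 0  →  sig = [2:]
  P={5,8}:  v_{5} + v_{8} = 0  →  sig = [2:]
  P={2,7}:  v_{2} + v_{7} = v_{5}  →  sig = [2:1]
  P={2,8}:  v_{2} + v_{8} = v_{3}  →  sig = [2:1]
  P={3,5}:  v_{3} + v_{5} = v_{2}  →  sig = [2:1]
  P={0,2}:  v_{0} + v_{2} = v_{1} + v_{9}  →  sig = [2:1,1]
  P={3,6}:  v_{3} + v_{6} = v_{0} + v_{10}  →  sig = [2:1,1]
  P={9,11}:  v_{9} + v_{11} = v_{3} + v_{8}  →  sig = [2:1,1]
  P={0,3}:  v_{0} + v_{3} = v_{1} + v_{8} + v_{9}  →  sig = [2:1,1,1]
  P={0,5}:  v_{0} + v_{5} = v_{1} + v_{7} + v_{9}  →  sig = [2:1,1,1]
  P={2,6}:  v_{2} + v_{6} = v_{1} + v_{7} + v_{9} + v_{10}  →  sig = [2:1,1,1,1]
  P={5,11}:  v_{5} + v_{11} = v_{1} + v_{3} + v_{4} + v_{10}  →  sig = [2:1,1,1,1]
  P={7,11}:  v_{7} + v_{11} = v_{1} + v_{4} + v_{8} + v_{10}  →  sig = [2:1,1,1,1]
  P={2,11}:  v_{2} + v_{11} = v_{1} + 2·v_{3} + v_{4} + v_{10}  →  sig = [2:1,1,1,2]
  P={5,6}:  v_{5} + v_{6} = v_{1} + 2·v_{7} + v_{9} + v_{10}  →  sig = [2:1,1,1,2]
  P={6,11}:  v_{6} + v_{11} = v_{1} + v_{7} + 2·v_{8} + v_{10}  →  sig = [2:1,1,1,2]
  P={0,11}:  v_{0} + v_{11} = v_{1} + 2·v_{8}  →  sig = [2:1,2]
  P={4,6}:  v_{4} + v_{6} = 2·v_{7} + v_{8}  →  sig = [2:1,2]
  P={0,7,10}:  v_{0} + v_{7} + v_{10} = v_{6}  →  sig = [3:1]
  P={0,4,10}:  v_{0} + v_{4} + v_{10} = v_{7} + v_{8}  →  sig = [3:1,1]
  P={1,4,9,10}:  v_{1} + v_{4} + v_{9} + v_{10} = 0  →  sig = [4:]
  P={1,7,8,9}:  v_{1} + v_{7} + v_{8} + v_{9} = v_{0}  →  sig = [4:1]
  P={1,6,8,9}:  v_{1} + v_{6} + v_{8} + v_{9} = 2·v_{0} + v_{10}  →  sig = [4:1,2]
  P={1,3,4,8,10}:  v_{1} + v_{3} + v_{4} + v_{8} + v_{10} = v_{11}  →  sig = [5:1]

Sorted signature multiset PRS(X):
    |P|=2: 18 collections, coeffs (), (), (1), (1), (1), (1,1), (1,1), (1,1), (1,1,1), (1,1,1), (1,1,1,1), (1,1,1,1), (1,1,1,1), (1,1,1,2), (1,1,1,2), (1,1,1,2), (1,2), (1,2)
    |P|=3: 2 collections, coeffs (1), (1,1)
    |P|=4: 3 collections, coeffs (), (1), (1,2)
    |P|=5: 1 collection, coeffs (1)


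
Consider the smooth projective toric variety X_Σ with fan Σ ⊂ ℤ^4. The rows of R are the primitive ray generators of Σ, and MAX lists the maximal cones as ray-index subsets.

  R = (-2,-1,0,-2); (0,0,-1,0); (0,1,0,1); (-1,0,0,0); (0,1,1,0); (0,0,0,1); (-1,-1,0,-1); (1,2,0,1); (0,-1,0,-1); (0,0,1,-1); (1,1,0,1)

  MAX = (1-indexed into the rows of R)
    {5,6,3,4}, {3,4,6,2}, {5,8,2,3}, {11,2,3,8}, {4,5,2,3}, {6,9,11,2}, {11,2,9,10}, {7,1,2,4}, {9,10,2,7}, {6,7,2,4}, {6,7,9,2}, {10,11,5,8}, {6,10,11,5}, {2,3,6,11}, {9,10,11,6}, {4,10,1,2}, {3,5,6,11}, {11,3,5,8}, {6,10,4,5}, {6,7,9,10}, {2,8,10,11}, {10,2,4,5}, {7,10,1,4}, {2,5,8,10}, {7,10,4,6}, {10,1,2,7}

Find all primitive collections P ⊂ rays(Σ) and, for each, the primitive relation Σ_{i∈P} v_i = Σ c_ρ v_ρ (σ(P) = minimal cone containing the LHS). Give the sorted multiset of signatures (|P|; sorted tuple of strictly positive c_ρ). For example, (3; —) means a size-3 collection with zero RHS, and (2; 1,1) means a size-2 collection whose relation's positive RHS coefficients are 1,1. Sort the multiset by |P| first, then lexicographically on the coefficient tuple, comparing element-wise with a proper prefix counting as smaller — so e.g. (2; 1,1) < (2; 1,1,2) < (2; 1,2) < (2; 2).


|primitive collections| = 22. Relations:

  • {3,9}:  v_{3} + v_{9} = 0  ⟹  sig = (2; —)
  • {7,11}:  v_{7} + v_{11} = 0  ⟹  sig = (2; —)
  • {3,7}:  v_{3} + v_{7} = v_{4}  ⟹  sig = (2; 1)
  • {3,10}:  v_{3} + v_{10} = v_{5}  ⟹  sig = (2; 1)
  • {4,9}:  v_{4} + v_{9} = v_{7}  ⟹  sig = (2; 1)
  • {4,11}:  v_{4} + v_{11} = v_{3}  ⟹  sig = (2; 1)
  • {5,9}:  v_{5} + v_{9} = v_{10}  ⟹  sig = (2; 1)
  • {1,6}:  v_{1} + v_{6} = v_{4} + v_{7}  ⟹  sig = (2; 1,1)
  • {5,7}:  v_{5} + v_{7} = v_{4} + v_{10}  ⟹  sig = (2; 1,1)
  • {6,8}:  v_{6} + v_{8} = v_{3} + v_{11}  ⟹  sig = (2; 1,1)
  • {7,8}:  v_{7} + v_{8} = v_{2} + v_{5}  ⟹  sig = (2; 1,1)
  • {1,11}:  v_{1} + v_{11} = v_{2} + v_{4} + v_{10}  ⟹  sig = (2; 1,1,1)
  • {4,8}:  v_{4} + v_{8} = v_{2} + v_{3} + v_{5}  ⟹  sig = (2; 1,1,1)
  • {8,9}:  v_{8} + v_{9} = v_{2} + v_{10} + v_{11}  ⟹  sig = (2; 1,1,1)
  • {1,8}:  v_{1} + v_{8} = 2·v_{2} + v_{4} + v_{5} + v_{10}  ⟹  sig = (2; 1,1,1,2)
  • {1,3}:  v_{1} + v_{3} = v_{2} + 2·v_{4} + v_{10}  ⟹  sig = (2; 1,1,2)
  • {1,9}:  v_{1} + v_{9} = v_{2} + 2·v_{7} + v_{10}  ⟹  sig = (2; 1,1,2)
  • {1,5}:  v_{1} + v_{5} = v_{2} + 2·v_{4} + 2·v_{10}  ⟹  sig = (2; 1,2,2)
  • {2,6,10}:  v_{2} + v_{6} + v_{10} = 0  ⟹  sig = (3; —)
  • {2,5,6}:  v_{2} + v_{5} + v_{6} = v_{3}  ⟹  sig = (3; 1)
  • {2,5,11}:  v_{2} + v_{5} + v_{11} = v_{8}  ⟹  sig = (3; 1)
  • {2,4,7,10}:  v_{2} + v_{4} + v_{7} + v_{10} = v_{1}  ⟹  sig = (4; 1)

Signatures (|P|; sorted positive RHS coefficients), sorted:
[(2; —), (2; —), (2; 1), (2; 1), (2; 1), (2; 1), (2; 1), (2; 1,1), (2; 1,1), (2; 1,1), (2; 1,1), (2; 1,1,1), (2; 1,1,1), (2; 1,1,1), (2; 1,1,1,2), (2; 1,1,2), (2; 1,1,2), (2; 1,2,2), (3; —), (3; 1), (3; 1), (4; 1)]
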